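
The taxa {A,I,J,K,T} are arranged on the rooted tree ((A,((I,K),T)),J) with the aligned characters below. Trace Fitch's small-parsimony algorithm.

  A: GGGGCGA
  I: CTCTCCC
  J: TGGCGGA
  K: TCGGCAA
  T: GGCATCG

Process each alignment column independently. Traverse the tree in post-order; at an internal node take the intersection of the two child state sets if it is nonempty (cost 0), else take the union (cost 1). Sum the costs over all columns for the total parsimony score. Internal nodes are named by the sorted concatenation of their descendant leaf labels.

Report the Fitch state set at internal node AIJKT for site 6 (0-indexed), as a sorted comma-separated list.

site 0, node IK: I={C} ∪ K={T} → {C,T} (+1)
site 0, node IKT: IK={C,T} ∪ T={G} → {C,G,T} (+1)
site 0, node AIKT: A={G} ∩ IKT={C,G,T} → {G} (+0)
site 0, node AIJKT: AIKT={G} ∪ J={T} → {G,T} (+1)
site 1, node IK: I={T} ∪ K={C} → {C,T} (+1)
site 1, node IKT: IK={C,T} ∪ T={G} → {C,G,T} (+1)
site 1, node AIKT: A={G} ∩ IKT={C,G,T} → {G} (+0)
site 1, node AIJKT: AIKT={G} ∩ J={G} → {G} (+0)
site 2, node IK: I={C} ∪ K={G} → {C,G} (+1)
site 2, node IKT: IK={C,G} ∩ T={C} → {C} (+0)
site 2, node AIKT: A={G} ∪ IKT={C} → {C,G} (+1)
site 2, node AIJKT: AIKT={C,G} ∩ J={G} → {G} (+0)
site 3, node IK: I={T} ∪ K={G} → {G,T} (+1)
site 3, node IKT: IK={G,T} ∪ T={A} → {A,G,T} (+1)
site 3, node AIKT: A={G} ∩ IKT={A,G,T} → {G} (+0)
site 3, node AIJKT: AIKT={G} ∪ J={C} → {C,G} (+1)
site 4, node IK: I={C} ∩ K={C} → {C} (+0)
site 4, node IKT: IK={C} ∪ T={T} → {C,T} (+1)
site 4, node AIKT: A={C} ∩ IKT={C,T} → {C} (+0)
site 4, node AIJKT: AIKT={C} ∪ J={G} → {C,G} (+1)
site 5, node IK: I={C} ∪ K={A} → {A,C} (+1)
site 5, node IKT: IK={A,C} ∩ T={C} → {C} (+0)
site 5, node AIKT: A={G} ∪ IKT={C} → {C,G} (+1)
site 5, node AIJKT: AIKT={C,G} ∩ J={G} → {G} (+0)
site 6, node IK: I={C} ∪ K={A} → {A,C} (+1)
site 6, node IKT: IK={A,C} ∪ T={G} → {A,C,G} (+1)
site 6, node AIKT: A={A} ∩ IKT={A,C,G} → {A} (+0)
site 6, node AIJKT: AIKT={A} ∩ J={A} → {A} (+0)
per-site changes: [3, 2, 2, 3, 2, 2, 2]; total = 16

A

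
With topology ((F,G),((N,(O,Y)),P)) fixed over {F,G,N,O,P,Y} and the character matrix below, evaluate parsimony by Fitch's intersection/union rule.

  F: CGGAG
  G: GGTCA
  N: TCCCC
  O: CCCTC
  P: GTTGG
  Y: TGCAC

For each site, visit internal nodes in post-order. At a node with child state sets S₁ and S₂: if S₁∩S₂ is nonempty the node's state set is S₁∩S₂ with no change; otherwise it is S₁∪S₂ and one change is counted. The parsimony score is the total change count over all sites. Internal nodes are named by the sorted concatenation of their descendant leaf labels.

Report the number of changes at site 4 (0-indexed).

[col 0] FG: children F:{C}, G:{G} ∪→ {C,G}; cost 1
[col 0] OY: children O:{C}, Y:{T} ∪→ {C,T}; cost 1
[col 0] NOY: children N:{T}, OY:{C,T} ∩→ {T}; cost 0
[col 0] NOPY: children NOY:{T}, P:{G} ∪→ {G,T}; cost 1
[col 0] FGNOPY: children FG:{C,G}, NOPY:{G,T} ∩→ {G}; cost 0
[col 1] FG: children F:{G}, G:{G} ∩→ {G}; cost 0
[col 1] OY: children O:{C}, Y:{G} ∪→ {C,G}; cost 1
[col 1] NOY: children N:{C}, OY:{C,G} ∩→ {C}; cost 0
[col 1] NOPY: children NOY:{C}, P:{T} ∪→ {C,T}; cost 1
[col 1] FGNOPY: children FG:{G}, NOPY:{C,T} ∪→ {C,G,T}; cost 1
[col 2] FG: children F:{G}, G:{T} ∪→ {G,T}; cost 1
[col 2] OY: children O:{C}, Y:{C} ∩→ {C}; cost 0
[col 2] NOY: children N:{C}, OY:{C} ∩→ {C}; cost 0
[col 2] NOPY: children NOY:{C}, P:{T} ∪→ {C,T}; cost 1
[col 2] FGNOPY: children FG:{G,T}, NOPY:{C,T} ∩→ {T}; cost 0
[col 3] FG: children F:{A}, G:{C} ∪→ {A,C}; cost 1
[col 3] OY: children O:{T}, Y:{A} ∪→ {A,T}; cost 1
[col 3] NOY: children N:{C}, OY:{A,T} ∪→ {A,C,T}; cost 1
[col 3] NOPY: children NOY:{A,C,T}, P:{G} ∪→ {A,C,G,T}; cost 1
[col 3] FGNOPY: children FG:{A,C}, NOPY:{A,C,G,T} ∩→ {A,C}; cost 0
[col 4] FG: children F:{G}, G:{A} ∪→ {A,G}; cost 1
[col 4] OY: children O:{C}, Y:{C} ∩→ {C}; cost 0
[col 4] NOY: children N:{C}, OY:{C} ∩→ {C}; cost 0
[col 4] NOPY: children NOY:{C}, P:{G} ∪→ {C,G}; cost 1
[col 4] FGNOPY: children FG:{A,G}, NOPY:{C,G} ∩→ {G}; cost 0
per-site changes: [3, 3, 2, 4, 2]; total = 14

2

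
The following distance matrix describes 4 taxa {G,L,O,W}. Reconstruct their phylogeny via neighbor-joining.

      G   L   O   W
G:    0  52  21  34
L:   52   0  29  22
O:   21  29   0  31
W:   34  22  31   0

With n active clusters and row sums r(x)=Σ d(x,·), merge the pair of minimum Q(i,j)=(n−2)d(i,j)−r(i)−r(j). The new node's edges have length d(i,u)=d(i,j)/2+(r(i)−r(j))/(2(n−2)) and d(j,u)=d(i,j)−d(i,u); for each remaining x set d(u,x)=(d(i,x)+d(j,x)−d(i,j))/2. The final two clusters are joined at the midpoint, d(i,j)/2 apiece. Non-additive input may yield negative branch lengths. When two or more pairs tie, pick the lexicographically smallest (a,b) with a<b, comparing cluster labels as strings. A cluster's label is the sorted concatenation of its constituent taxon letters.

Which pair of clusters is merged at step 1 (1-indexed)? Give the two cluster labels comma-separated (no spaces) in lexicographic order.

G,O

1. join G+O (d=21, Q=-146) ⇒ GO; edges |G|=17, |O|=4
  updated: d(GO,L)=30, d(GO,W)=22
2. join GO+L (d=30, Q=-74) ⇒ GLO; edges |GO|=15, |L|=15
  updated: d(GLO,W)=7
3. join GLO+W (d=7) ⇒ GLOW; edges |GLO|=7/2, |W|=7/2
final tree: (((G:17,O:4):15,L:15):7/2,W:7/2)
total length: 58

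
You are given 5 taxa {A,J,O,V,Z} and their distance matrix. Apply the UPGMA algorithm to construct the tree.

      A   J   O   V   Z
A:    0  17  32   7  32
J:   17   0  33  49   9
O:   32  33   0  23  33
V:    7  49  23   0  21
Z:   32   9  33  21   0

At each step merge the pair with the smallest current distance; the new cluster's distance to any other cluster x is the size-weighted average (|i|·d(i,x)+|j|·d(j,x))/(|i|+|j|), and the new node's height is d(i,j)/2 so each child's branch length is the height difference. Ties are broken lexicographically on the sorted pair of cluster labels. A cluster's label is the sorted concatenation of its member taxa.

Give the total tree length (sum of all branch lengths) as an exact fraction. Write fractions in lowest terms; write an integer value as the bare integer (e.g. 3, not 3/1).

iteration 1: select A,V (d=7); attach at lengths (7/2, 7/2); label the merged cluster AV
  updated: d(AV,J)=33, d(AV,O)=55/2, d(AV,Z)=53/2
iteration 2: select J,Z (d=9); attach at lengths (9/2, 9/2); label the merged cluster JZ
  updated: d(AV,JZ)=119/4, d(JZ,O)=33
iteration 3: select AV,O (d=55/2); attach at lengths (41/4, 55/4); label the merged cluster AOV
  updated: d(AOV,JZ)=185/6
iteration 4: select AOV,JZ (d=185/6); attach at lengths (5/3, 131/12); label the merged cluster AJOVZ
final tree: (((A:7/2,V:7/2):41/4,O:55/4):5/3,(J:9/2,Z:9/2):131/12)
total length: 631/12

631/12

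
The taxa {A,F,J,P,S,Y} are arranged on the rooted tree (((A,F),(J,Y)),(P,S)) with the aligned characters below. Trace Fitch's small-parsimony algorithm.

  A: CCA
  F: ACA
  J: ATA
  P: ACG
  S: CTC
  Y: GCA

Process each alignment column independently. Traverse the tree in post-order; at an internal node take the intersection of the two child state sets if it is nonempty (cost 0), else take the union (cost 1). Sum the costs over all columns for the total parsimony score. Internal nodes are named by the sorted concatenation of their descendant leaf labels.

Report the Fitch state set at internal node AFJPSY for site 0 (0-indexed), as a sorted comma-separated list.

A

AF@0: {C} ∪ {A} = {A,C} (union, +1)
JY@0: {A} ∪ {G} = {A,G} (union, +1)
AFJY@0: {A,C} ∩ {A,G} = {A} (intersection, +0)
PS@0: {A} ∪ {C} = {A,C} (union, +1)
AFJPSY@0: {A} ∩ {A,C} = {A} (intersection, +0)
AF@1: {C} ∩ {C} = {C} (intersection, +0)
JY@1: {T} ∪ {C} = {C,T} (union, +1)
AFJY@1: {C} ∩ {C,T} = {C} (intersection, +0)
PS@1: {C} ∪ {T} = {C,T} (union, +1)
AFJPSY@1: {C} ∩ {C,T} = {C} (intersection, +0)
AF@2: {A} ∩ {A} = {A} (intersection, +0)
JY@2: {A} ∩ {A} = {A} (intersection, +0)
AFJY@2: {A} ∩ {A} = {A} (intersection, +0)
PS@2: {G} ∪ {C} = {C,G} (union, +1)
AFJPSY@2: {A} ∪ {C,G} = {A,C,G} (union, +1)
per-site changes: [3, 2, 2]; total = 7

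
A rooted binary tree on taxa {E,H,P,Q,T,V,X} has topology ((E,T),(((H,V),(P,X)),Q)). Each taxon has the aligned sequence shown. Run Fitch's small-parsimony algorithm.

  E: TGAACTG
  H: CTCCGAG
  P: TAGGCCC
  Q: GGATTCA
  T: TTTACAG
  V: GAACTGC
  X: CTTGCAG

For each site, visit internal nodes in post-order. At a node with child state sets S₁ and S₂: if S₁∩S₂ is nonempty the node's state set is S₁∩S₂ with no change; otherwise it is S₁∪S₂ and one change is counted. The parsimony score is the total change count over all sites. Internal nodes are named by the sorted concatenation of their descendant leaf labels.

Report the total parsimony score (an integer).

25

ET@0: {T} ∩ {T} = {T} (intersection, +0)
HV@0: {C} ∪ {G} = {C,G} (union, +1)
PX@0: {T} ∪ {C} = {C,T} (union, +1)
HPVX@0: {C,G} ∩ {C,T} = {C} (intersection, +0)
HPQVX@0: {C} ∪ {G} = {C,G} (union, +1)
EHPQTVX@0: {T} ∪ {C,G} = {C,G,T} (union, +1)
ET@1: {G} ∪ {T} = {G,T} (union, +1)
HV@1: {T} ∪ {A} = {A,T} (union, +1)
PX@1: {A} ∪ {T} = {A,T} (union, +1)
HPVX@1: {A,T} ∩ {A,T} = {A,T} (intersection, +0)
HPQVX@1: {A,T} ∪ {G} = {A,G,T} (union, +1)
EHPQTVX@1: {G,T} ∩ {A,G,T} = {G,T} (intersection, +0)
ET@2: {A} ∪ {T} = {A,T} (union, +1)
HV@2: {C} ∪ {A} = {A,C} (union, +1)
PX@2: {G} ∪ {T} = {G,T} (union, +1)
HPVX@2: {A,C} ∪ {G,T} = {A,C,G,T} (union, +1)
HPQVX@2: {A,C,G,T} ∩ {A} = {A} (intersection, +0)
EHPQTVX@2: {A,T} ∩ {A} = {A} (intersection, +0)
ET@3: {A} ∩ {A} = {A} (intersection, +0)
HV@3: {C} ∩ {C} = {C} (intersection, +0)
PX@3: {G} ∩ {G} = {G} (intersection, +0)
HPVX@3: {C} ∪ {G} = {C,G} (union, +1)
HPQVX@3: {C,G} ∪ {T} = {C,G,T} (union, +1)
EHPQTVX@3: {A} ∪ {C,G,T} = {A,C,G,T} (union, +1)
ET@4: {C} ∩ {C} = {C} (intersection, +0)
HV@4: {G} ∪ {T} = {G,T} (union, +1)
PX@4: {C} ∩ {C} = {C} (intersection, +0)
HPVX@4: {G,T} ∪ {C} = {C,G,T} (union, +1)
HPQVX@4: {C,G,T} ∩ {T} = {T} (intersection, +0)
EHPQTVX@4: {C} ∪ {T} = {C,T} (union, +1)
ET@5: {T} ∪ {A} = {A,T} (union, +1)
HV@5: {A} ∪ {G} = {A,G} (union, +1)
PX@5: {C} ∪ {A} = {A,C} (union, +1)
HPVX@5: {A,G} ∩ {A,C} = {A} (intersection, +0)
HPQVX@5: {A} ∪ {C} = {A,C} (union, +1)
EHPQTVX@5: {A,T} ∩ {A,C} = {A} (intersection, +0)
ET@6: {G} ∩ {G} = {G} (intersection, +0)
HV@6: {G} ∪ {C} = {C,G} (union, +1)
PX@6: {C} ∪ {G} = {C,G} (union, +1)
HPVX@6: {C,G} ∩ {C,G} = {C,G} (intersection, +0)
HPQVX@6: {C,G} ∪ {A} = {A,C,G} (union, +1)
EHPQTVX@6: {G} ∩ {A,C,G} = {G} (intersection, +0)
per-site changes: [4, 4, 4, 3, 3, 4, 3]; total = 25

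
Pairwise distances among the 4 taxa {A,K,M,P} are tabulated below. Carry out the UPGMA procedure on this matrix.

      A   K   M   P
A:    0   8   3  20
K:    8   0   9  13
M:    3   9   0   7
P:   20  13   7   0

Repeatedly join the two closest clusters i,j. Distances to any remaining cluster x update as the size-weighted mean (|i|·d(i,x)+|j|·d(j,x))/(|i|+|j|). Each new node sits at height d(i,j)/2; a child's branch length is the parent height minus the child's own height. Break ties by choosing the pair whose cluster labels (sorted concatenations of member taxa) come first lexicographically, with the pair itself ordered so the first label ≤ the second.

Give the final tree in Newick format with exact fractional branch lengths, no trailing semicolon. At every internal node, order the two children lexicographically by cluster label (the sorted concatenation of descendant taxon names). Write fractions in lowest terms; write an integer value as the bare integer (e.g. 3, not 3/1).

(((A:3/2,M:3/2):11/4,K:17/4):29/12,P:20/3)

iteration 1: select A,M (d=3); attach at lengths (3/2, 3/2); label the merged cluster AM
  updated: d(AM,K)=17/2, d(AM,P)=27/2
iteration 2: select AM,K (d=17/2); attach at lengths (11/4, 17/4); label the merged cluster AKM
  updated: d(AKM,P)=40/3
iteration 3: select AKM,P (d=40/3); attach at lengths (29/12, 20/3); label the merged cluster AKMP
final tree: (((A:3/2,M:3/2):11/4,K:17/4):29/12,P:20/3)
total length: 229/12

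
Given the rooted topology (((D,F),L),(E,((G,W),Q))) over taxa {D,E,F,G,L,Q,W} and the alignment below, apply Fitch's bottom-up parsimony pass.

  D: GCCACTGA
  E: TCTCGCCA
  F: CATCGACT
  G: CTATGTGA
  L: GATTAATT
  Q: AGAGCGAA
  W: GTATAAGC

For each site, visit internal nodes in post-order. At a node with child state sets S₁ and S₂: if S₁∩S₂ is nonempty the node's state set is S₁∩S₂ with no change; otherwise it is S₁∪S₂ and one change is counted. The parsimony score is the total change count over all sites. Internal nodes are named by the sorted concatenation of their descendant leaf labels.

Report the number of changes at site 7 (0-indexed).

3

site 0, node DF: D={G} ∪ F={C} → {C,G} (+1)
site 0, node DFL: DF={C,G} ∩ L={G} → {G} (+0)
site 0, node GW: G={C} ∪ W={G} → {C,G} (+1)
site 0, node GQW: GW={C,G} ∪ Q={A} → {A,C,G} (+1)
site 0, node EGQW: E={T} ∪ GQW={A,C,G} → {A,C,G,T} (+1)
site 0, node DEFGLQW: DFL={G} ∩ EGQW={A,C,G,T} → {G} (+0)
site 1, node DF: D={C} ∪ F={A} → {A,C} (+1)
site 1, node DFL: DF={A,C} ∩ L={A} → {A} (+0)
site 1, node GW: G={T} ∩ W={T} → {T} (+0)
site 1, node GQW: GW={T} ∪ Q={G} → {G,T} (+1)
site 1, node EGQW: E={C} ∪ GQW={G,T} → {C,G,T} (+1)
site 1, node DEFGLQW: DFL={A} ∪ EGQW={C,G,T} → {A,C,G,T} (+1)
site 2, node DF: D={C} ∪ F={T} → {C,T} (+1)
site 2, node DFL: DF={C,T} ∩ L={T} → {T} (+0)
site 2, node GW: G={A} ∩ W={A} → {A} (+0)
site 2, node GQW: GW={A} ∩ Q={A} → {A} (+0)
site 2, node EGQW: E={T} ∪ GQW={A} → {A,T} (+1)
site 2, node DEFGLQW: DFL={T} ∩ EGQW={A,T} → {T} (+0)
site 3, node DF: D={A} ∪ F={C} → {A,C} (+1)
site 3, node DFL: DF={A,C} ∪ L={T} → {A,C,T} (+1)
site 3, node GW: G={T} ∩ W={T} → {T} (+0)
site 3, node GQW: GW={T} ∪ Q={G} → {G,T} (+1)
site 3, node EGQW: E={C} ∪ GQW={G,T} → {C,G,T} (+1)
site 3, node DEFGLQW: DFL={A,C,T} ∩ EGQW={C,G,T} → {C,T} (+0)
site 4, node DF: D={C} ∪ F={G} → {C,G} (+1)
site 4, node DFL: DF={C,G} ∪ L={A} → {A,C,G} (+1)
site 4, node GW: G={G} ∪ W={A} → {A,G} (+1)
site 4, node GQW: GW={A,G} ∪ Q={C} → {A,C,G} (+1)
site 4, node EGQW: E={G} ∩ GQW={A,C,G} → {G} (+0)
site 4, node DEFGLQW: DFL={A,C,G} ∩ EGQW={G} → {G} (+0)
site 5, node DF: D={T} ∪ F={A} → {A,T} (+1)
site 5, node DFL: DF={A,T} ∩ L={A} → {A} (+0)
site 5, node GW: G={T} ∪ W={A} → {A,T} (+1)
site 5, node GQW: GW={A,T} ∪ Q={G} → {A,G,T} (+1)
site 5, node EGQW: E={C} ∪ GQW={A,G,T} → {A,C,G,T} (+1)
site 5, node DEFGLQW: DFL={A} ∩ EGQW={A,C,G,T} → {A} (+0)
site 6, node DF: D={G} ∪ F={C} → {C,G} (+1)
site 6, node DFL: DF={C,G} ∪ L={T} → {C,G,T} (+1)
site 6, node GW: G={G} ∩ W={G} → {G} (+0)
site 6, node GQW: GW={G} ∪ Q={A} → {A,G} (+1)
site 6, node EGQW: E={C} ∪ GQW={A,G} → {A,C,G} (+1)
site 6, node DEFGLQW: DFL={C,G,T} ∩ EGQW={A,C,G} → {C,G} (+0)
site 7, node DF: D={A} ∪ F={T} → {A,T} (+1)
site 7, node DFL: DF={A,T} ∩ L={T} → {T} (+0)
site 7, node GW: G={A} ∪ W={C} → {A,C} (+1)
site 7, node GQW: GW={A,C} ∩ Q={A} → {A} (+0)
site 7, node EGQW: E={A} ∩ GQW={A} → {A} (+0)
site 7, node DEFGLQW: DFL={T} ∪ EGQW={A} → {A,T} (+1)
per-site changes: [4, 4, 2, 4, 4, 4, 4, 3]; total = 29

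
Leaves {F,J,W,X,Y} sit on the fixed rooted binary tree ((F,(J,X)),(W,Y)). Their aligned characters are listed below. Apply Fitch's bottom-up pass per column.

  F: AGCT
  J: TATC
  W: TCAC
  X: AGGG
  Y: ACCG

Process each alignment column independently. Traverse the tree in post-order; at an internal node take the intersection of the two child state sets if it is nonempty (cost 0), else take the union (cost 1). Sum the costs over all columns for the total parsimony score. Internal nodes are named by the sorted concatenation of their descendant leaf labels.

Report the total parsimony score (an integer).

10

JX@0: {T} ∪ {A} = {A,T} (union, +1)
FJX@0: {A} ∩ {A,T} = {A} (intersection, +0)
WY@0: {T} ∪ {A} = {A,T} (union, +1)
FJWXY@0: {A} ∩ {A,T} = {A} (intersection, +0)
JX@1: {A} ∪ {G} = {A,G} (union, +1)
FJX@1: {G} ∩ {A,G} = {G} (intersection, +0)
WY@1: {C} ∩ {C} = {C} (intersection, +0)
FJWXY@1: {G} ∪ {C} = {C,G} (union, +1)
JX@2: {T} ∪ {G} = {G,T} (union, +1)
FJX@2: {C} ∪ {G,T} = {C,G,T} (union, +1)
WY@2: {A} ∪ {C} = {A,C} (union, +1)
FJWXY@2: {C,G,T} ∩ {A,C} = {C} (intersection, +0)
JX@3: {C} ∪ {G} = {C,G} (union, +1)
FJX@3: {T} ∪ {C,G} = {C,G,T} (union, +1)
WY@3: {C} ∪ {G} = {C,G} (union, +1)
FJWXY@3: {C,G,T} ∩ {C,G} = {C,G} (intersection, +0)
per-site changes: [2, 2, 3, 3]; total = 10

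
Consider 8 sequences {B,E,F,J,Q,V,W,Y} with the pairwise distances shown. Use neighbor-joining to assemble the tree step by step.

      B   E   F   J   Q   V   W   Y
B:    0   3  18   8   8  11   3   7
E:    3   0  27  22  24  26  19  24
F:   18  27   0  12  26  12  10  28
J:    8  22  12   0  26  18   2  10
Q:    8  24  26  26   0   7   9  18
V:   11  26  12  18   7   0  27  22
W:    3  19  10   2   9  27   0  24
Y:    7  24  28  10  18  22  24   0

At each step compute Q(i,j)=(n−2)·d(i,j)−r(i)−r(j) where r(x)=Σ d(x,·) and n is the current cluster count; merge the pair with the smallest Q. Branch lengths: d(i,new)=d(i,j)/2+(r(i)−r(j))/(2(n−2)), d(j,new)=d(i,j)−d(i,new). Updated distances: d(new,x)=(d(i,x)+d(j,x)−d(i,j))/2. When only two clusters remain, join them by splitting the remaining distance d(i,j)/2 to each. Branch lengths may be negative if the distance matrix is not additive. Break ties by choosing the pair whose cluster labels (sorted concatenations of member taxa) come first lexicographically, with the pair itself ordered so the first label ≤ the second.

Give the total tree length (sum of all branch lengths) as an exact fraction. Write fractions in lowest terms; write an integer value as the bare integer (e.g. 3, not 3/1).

step 1: merge (Q,V) at d=7, Q=-199; branch lengths Q→37/12, V→47/12; new cluster QV
  updated: d(B,QV)=6, d(E,QV)=43/2, d(F,QV)=31/2, d(J,QV)=37/2, d(QV,W)=29/2, d(QV,Y)=33/2
step 2: merge (B,E) at d=3, Q=-293/2; branch lengths B→-113/20, E→173/20; new cluster BE
  updated: d(BE,F)=21, d(BE,J)=27/2, d(BE,QV)=49/4, d(BE,W)=19/2, d(BE,Y)=14
step 3: merge (J,Y) at d=10, Q=-217/2; branch lengths J→7/16, Y→153/16; new cluster JY
  updated: d(BE,JY)=35/4, d(F,JY)=15, d(JY,QV)=25/2, d(JY,W)=8
step 4: merge (F,W) at d=10, Q=-147/2; branch lengths F→33/4, W→7/4; new cluster FW
  updated: d(BE,FW)=41/4, d(FW,JY)=13/2, d(FW,QV)=10
step 5: merge (BE,JY) at d=35/4, Q=-83/2; branch lengths BE→21/4, JY→7/2; new cluster BEJY
  updated: d(BEJY,FW)=4, d(BEJY,QV)=8
step 6: merge (BEJY,FW) at d=4, Q=-22; branch lengths BEJY→1, FW→3; new cluster BEFJWY
  updated: d(BEFJWY,QV)=7
step 7: merge (BEFJWY,QV) at d=7; branch lengths BEFJWY→7/2, QV→7/2; new cluster BEFJQVWY
final tree: ((((B:-113/20,E:173/20):21/4,(J:7/16,Y:153/16):7/2):1,(F:33/4,W:7/4):3):7/2,(Q:37/12,V:47/12):7/2)
total length: 199/4

199/4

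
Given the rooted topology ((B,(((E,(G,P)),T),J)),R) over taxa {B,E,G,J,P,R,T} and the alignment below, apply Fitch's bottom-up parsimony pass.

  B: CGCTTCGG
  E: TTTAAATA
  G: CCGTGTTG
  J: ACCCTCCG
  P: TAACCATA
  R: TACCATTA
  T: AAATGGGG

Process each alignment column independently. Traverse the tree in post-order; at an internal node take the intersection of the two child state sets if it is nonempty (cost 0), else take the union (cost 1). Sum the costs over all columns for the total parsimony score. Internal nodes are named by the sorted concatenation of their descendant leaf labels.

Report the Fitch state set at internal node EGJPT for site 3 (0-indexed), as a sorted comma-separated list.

C,T

[col 0] GP: children G:{C}, P:{T} ∪→ {C,T}; cost 1
[col 0] EGP: children E:{T}, GP:{C,T} ∩→ {T}; cost 0
[col 0] EGPT: children EGP:{T}, T:{A} ∪→ {A,T}; cost 1
[col 0] EGJPT: children EGPT:{A,T}, J:{A} ∩→ {A}; cost 0
[col 0] BEGJPT: children B:{C}, EGJPT:{A} ∪→ {A,C}; cost 1
[col 0] BEGJPRT: children BEGJPT:{A,C}, R:{T} ∪→ {A,C,T}; cost 1
[col 1] GP: children G:{C}, P:{A} ∪→ {A,C}; cost 1
[col 1] EGP: children E:{T}, GP:{A,C} ∪→ {A,C,T}; cost 1
[col 1] EGPT: children EGP:{A,C,T}, T:{A} ∩→ {A}; cost 0
[col 1] EGJPT: children EGPT:{A}, J:{C} ∪→ {A,C}; cost 1
[col 1] BEGJPT: children B:{G}, EGJPT:{A,C} ∪→ {A,C,G}; cost 1
[col 1] BEGJPRT: children BEGJPT:{A,C,G}, R:{A} ∩→ {A}; cost 0
[col 2] GP: children G:{G}, P:{A} ∪→ {A,G}; cost 1
[col 2] EGP: children E:{T}, GP:{A,G} ∪→ {A,G,T}; cost 1
[col 2] EGPT: children EGP:{A,G,T}, T:{A} ∩→ {A}; cost 0
[col 2] EGJPT: children EGPT:{A}, J:{C} ∪→ {A,C}; cost 1
[col 2] BEGJPT: children B:{C}, EGJPT:{A,C} ∩→ {C}; cost 0
[col 2] BEGJPRT: children BEGJPT:{C}, R:{C} ∩→ {C}; cost 0
[col 3] GP: children G:{T}, P:{C} ∪→ {C,T}; cost 1
[col 3] EGP: children E:{A}, GP:{C,T} ∪→ {A,C,T}; cost 1
[col 3] EGPT: children EGP:{A,C,T}, T:{T} ∩→ {T}; cost 0
[col 3] EGJPT: children EGPT:{T}, J:{C} ∪→ {C,T}; cost 1
[col 3] BEGJPT: children B:{T}, EGJPT:{C,T} ∩→ {T}; cost 0
[col 3] BEGJPRT: children BEGJPT:{T}, R:{C} ∪→ {C,T}; cost 1
[col 4] GP: children G:{G}, P:{C} ∪→ {C,G}; cost 1
[col 4] EGP: children E:{A}, GP:{C,G} ∪→ {A,C,G}; cost 1
[col 4] EGPT: children EGP:{A,C,G}, T:{G} ∩→ {G}; cost 0
[col 4] EGJPT: children EGPT:{G}, J:{T} ∪→ {G,T}; cost 1
[col 4] BEGJPT: children B:{T}, EGJPT:{G,T} ∩→ {T}; cost 0
[col 4] BEGJPRT: children BEGJPT:{T}, R:{A} ∪→ {A,T}; cost 1
[col 5] GP: children G:{T}, P:{A} ∪→ {A,T}; cost 1
[col 5] EGP: children E:{A}, GP:{A,T} ∩→ {A}; cost 0
[col 5] EGPT: children EGP:{A}, T:{G} ∪→ {A,G}; cost 1
[col 5] EGJPT: children EGPT:{A,G}, J:{C} ∪→ {A,C,G}; cost 1
[col 5] BEGJPT: children B:{C}, EGJPT:{A,C,G} ∩→ {C}; cost 0
[col 5] BEGJPRT: children BEGJPT:{C}, R:{T} ∪→ {C,T}; cost 1
[col 6] GP: children G:{T}, P:{T} ∩→ {T}; cost 0
[col 6] EGP: children E:{T}, GP:{T} ∩→ {T}; cost 0
[col 6] EGPT: children EGP:{T}, T:{G} ∪→ {G,T}; cost 1
[col 6] EGJPT: children EGPT:{G,T}, J:{C} ∪→ {C,G,T}; cost 1
[col 6] BEGJPT: children B:{G}, EGJPT:{C,G,T} ∩→ {G}; cost 0
[col 6] BEGJPRT: children BEGJPT:{G}, R:{T} ∪→ {G,T}; cost 1
[col 7] GP: children G:{G}, P:{A} ∪→ {A,G}; cost 1
[col 7] EGP: children E:{A}, GP:{A,G} ∩→ {A}; cost 0
[col 7] EGPT: children EGP:{A}, T:{G} ∪→ {A,G}; cost 1
[col 7] EGJPT: children EGPT:{A,G}, J:{G} ∩→ {G}; cost 0
[col 7] BEGJPT: children B:{G}, EGJPT:{G} ∩→ {G}; cost 0
[col 7] BEGJPRT: children BEGJPT:{G}, R:{A} ∪→ {A,G}; cost 1
per-site changes: [4, 4, 3, 4, 4, 4, 3, 3]; total = 29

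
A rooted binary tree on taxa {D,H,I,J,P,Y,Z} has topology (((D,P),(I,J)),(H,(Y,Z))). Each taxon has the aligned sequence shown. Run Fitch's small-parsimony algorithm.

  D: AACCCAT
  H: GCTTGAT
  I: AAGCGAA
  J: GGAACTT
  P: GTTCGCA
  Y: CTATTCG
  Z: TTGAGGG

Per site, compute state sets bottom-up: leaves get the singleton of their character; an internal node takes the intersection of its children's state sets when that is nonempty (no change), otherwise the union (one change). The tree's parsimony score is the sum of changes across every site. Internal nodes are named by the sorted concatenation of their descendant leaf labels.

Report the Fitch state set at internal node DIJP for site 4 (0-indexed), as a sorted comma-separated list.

C,G

[col 0] DP: children D:{A}, P:{G} ∪→ {A,G}; cost 1
[col 0] IJ: children I:{A}, J:{G} ∪→ {A,G}; cost 1
[col 0] DIJP: children DP:{A,G}, IJ:{A,G} ∩→ {A,G}; cost 0
[col 0] YZ: children Y:{C}, Z:{T} ∪→ {C,T}; cost 1
[col 0] HYZ: children H:{G}, YZ:{C,T} ∪→ {C,G,T}; cost 1
[col 0] DHIJPYZ: children DIJP:{A,G}, HYZ:{C,G,T} ∩→ {G}; cost 0
[col 1] DP: children D:{A}, P:{T} ∪→ {A,T}; cost 1
[col 1] IJ: children I:{A}, J:{G} ∪→ {A,G}; cost 1
[col 1] DIJP: children DP:{A,T}, IJ:{A,G} ∩→ {A}; cost 0
[col 1] YZ: children Y:{T}, Z:{T} ∩→ {T}; cost 0
[col 1] HYZ: children H:{C}, YZ:{T} ∪→ {C,T}; cost 1
[col 1] DHIJPYZ: children DIJP:{A}, HYZ:{C,T} ∪→ {A,C,T}; cost 1
[col 2] DP: children D:{C}, P:{T} ∪→ {C,T}; cost 1
[col 2] IJ: children I:{G}, J:{A} ∪→ {A,G}; cost 1
[col 2] DIJP: children DP:{C,T}, IJ:{A,G} ∪→ {A,C,G,T}; cost 1
[col 2] YZ: children Y:{A}, Z:{G} ∪→ {A,G}; cost 1
[col 2] HYZ: children H:{T}, YZ:{A,G} ∪→ {A,G,T}; cost 1
[col 2] DHIJPYZ: children DIJP:{A,C,G,T}, HYZ:{A,G,T} ∩→ {A,G,T}; cost 0
[col 3] DP: children D:{C}, P:{C} ∩→ {C}; cost 0
[col 3] IJ: children I:{C}, J:{A} ∪→ {A,C}; cost 1
[col 3] DIJP: children DP:{C}, IJ:{A,C} ∩→ {C}; cost 0
[col 3] YZ: children Y:{T}, Z:{A} ∪→ {A,T}; cost 1
[col 3] HYZ: children H:{T}, YZ:{A,T} ∩→ {T}; cost 0
[col 3] DHIJPYZ: children DIJP:{C}, HYZ:{T} ∪→ {C,T}; cost 1
[col 4] DP: children D:{C}, P:{G} ∪→ {C,G}; cost 1
[col 4] IJ: children I:{G}, J:{C} ∪→ {C,G}; cost 1
[col 4] DIJP: children DP:{C,G}, IJ:{C,G} ∩→ {C,G}; cost 0
[col 4] YZ: children Y:{T}, Z:{G} ∪→ {G,T}; cost 1
[col 4] HYZ: children H:{G}, YZ:{G,T} ∩→ {G}; cost 0
[col 4] DHIJPYZ: children DIJP:{C,G}, HYZ:{G} ∩→ {G}; cost 0
[col 5] DP: children D:{A}, P:{C} ∪→ {A,C}; cost 1
[col 5] IJ: children I:{A}, J:{T} ∪→ {A,T}; cost 1
[col 5] DIJP: children DP:{A,C}, IJ:{A,T} ∩→ {A}; cost 0
[col 5] YZ: children Y:{C}, Z:{G} ∪→ {C,G}; cost 1
[col 5] HYZ: children H:{A}, YZ:{C,G} ∪→ {A,C,G}; cost 1
[col 5] DHIJPYZ: children DIJP:{A}, HYZ:{A,C,G} ∩→ {A}; cost 0
[col 6] DP: children D:{T}, P:{A} ∪→ {A,T}; cost 1
[col 6] IJ: children I:{A}, J:{T} ∪→ {A,T}; cost 1
[col 6] DIJP: children DP:{A,T}, IJ:{A,T} ∩→ {A,T}; cost 0
[col 6] YZ: children Y:{G}, Z:{G} ∩→ {G}; cost 0
[col 6] HYZ: children H:{T}, YZ:{G} ∪→ {G,T}; cost 1
[col 6] DHIJPYZ: children DIJP:{A,T}, HYZ:{G,T} ∩→ {T}; cost 0
per-site changes: [4, 4, 5, 3, 3, 4, 3]; total = 26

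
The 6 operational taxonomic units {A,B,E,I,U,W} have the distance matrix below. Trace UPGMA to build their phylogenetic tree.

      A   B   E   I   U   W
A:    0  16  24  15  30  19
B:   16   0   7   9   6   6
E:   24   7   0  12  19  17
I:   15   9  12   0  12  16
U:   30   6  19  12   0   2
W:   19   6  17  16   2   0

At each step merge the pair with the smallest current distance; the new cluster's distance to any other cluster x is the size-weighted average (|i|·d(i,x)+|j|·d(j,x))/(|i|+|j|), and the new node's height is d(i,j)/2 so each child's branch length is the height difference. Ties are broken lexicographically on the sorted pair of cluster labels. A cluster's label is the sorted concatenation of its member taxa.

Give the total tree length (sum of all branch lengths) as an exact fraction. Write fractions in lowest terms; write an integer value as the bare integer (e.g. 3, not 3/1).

iteration 1: select U,W (d=2); attach at lengths (1, 1); label the merged cluster UW
  updated: d(A,UW)=49/2, d(B,UW)=6, d(E,UW)=18, d(I,UW)=14
iteration 2: select B,UW (d=6); attach at lengths (3, 2); label the merged cluster BUW
  updated: d(A,BUW)=65/3, d(BUW,E)=43/3, d(BUW,I)=37/3
iteration 3: select E,I (d=12); attach at lengths (6, 6); label the merged cluster EI
  updated: d(A,EI)=39/2, d(BUW,EI)=40/3
iteration 4: select BUW,EI (d=40/3); attach at lengths (11/3, 2/3); label the merged cluster BEIUW
  updated: d(A,BEIUW)=104/5
iteration 5: select A,BEIUW (d=104/5); attach at lengths (52/5, 56/15); label the merged cluster ABEIUW
final tree: (A:52/5,((B:3,(U:1,W:1):2):11/3,(E:6,I:6):2/3):56/15)
total length: 562/15

562/15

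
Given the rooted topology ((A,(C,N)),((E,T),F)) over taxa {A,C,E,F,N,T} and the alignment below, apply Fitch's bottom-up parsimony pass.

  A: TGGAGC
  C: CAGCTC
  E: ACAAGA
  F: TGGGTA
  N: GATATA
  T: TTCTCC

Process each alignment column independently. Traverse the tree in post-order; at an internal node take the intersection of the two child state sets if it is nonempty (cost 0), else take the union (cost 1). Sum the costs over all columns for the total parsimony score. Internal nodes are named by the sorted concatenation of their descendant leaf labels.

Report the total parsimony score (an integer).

[col 0] CN: children C:{C}, N:{G} ∪→ {C,G}; cost 1
[col 0] ACN: children A:{T}, CN:{C,G} ∪→ {C,G,T}; cost 1
[col 0] ET: children E:{A}, T:{T} ∪→ {A,T}; cost 1
[col 0] EFT: children ET:{A,T}, F:{T} ∩→ {T}; cost 0
[col 0] ACEFNT: children ACN:{C,G,T}, EFT:{T} ∩→ {T}; cost 0
[col 1] CN: children C:{A}, N:{A} ∩→ {A}; cost 0
[col 1] ACN: children A:{G}, CN:{A} ∪→ {A,G}; cost 1
[col 1] ET: children E:{C}, T:{T} ∪→ {C,T}; cost 1
[col 1] EFT: children ET:{C,T}, F:{G} ∪→ {C,G,T}; cost 1
[col 1] ACEFNT: children ACN:{A,G}, EFT:{C,G,T} ∩→ {G}; cost 0
[col 2] CN: children C:{G}, N:{T} ∪→ {G,T}; cost 1
[col 2] ACN: children A:{G}, CN:{G,T} ∩→ {G}; cost 0
[col 2] ET: children E:{A}, T:{C} ∪→ {A,C}; cost 1
[col 2] EFT: children ET:{A,C}, F:{G} ∪→ {A,C,G}; cost 1
[col 2] ACEFNT: children ACN:{G}, EFT:{A,C,G} ∩→ {G}; cost 0
[col 3] CN: children C:{C}, N:{A} ∪→ {A,C}; cost 1
[col 3] ACN: children A:{A}, CN:{A,C} ∩→ {A}; cost 0
[col 3] ET: children E:{A}, T:{T} ∪→ {A,T}; cost 1
[col 3] EFT: children ET:{A,T}, F:{G} ∪→ {A,G,T}; cost 1
[col 3] ACEFNT: children ACN:{A}, EFT:{A,G,T} ∩→ {A}; cost 0
[col 4] CN: children C:{T}, N:{T} ∩→ {T}; cost 0
[col 4] ACN: children A:{G}, CN:{T} ∪→ {G,T}; cost 1
[col 4] ET: children E:{G}, T:{C} ∪→ {C,G}; cost 1
[col 4] EFT: children ET:{C,G}, F:{T} ∪→ {C,G,T}; cost 1
[col 4] ACEFNT: children ACN:{G,T}, EFT:{C,G,T} ∩→ {G,T}; cost 0
[col 5] CN: children C:{C}, N:{A} ∪→ {A,C}; cost 1
[col 5] ACN: children A:{C}, CN:{A,C} ∩→ {C}; cost 0
[col 5] ET: children E:{A}, T:{C} ∪→ {A,C}; cost 1
[col 5] EFT: children ET:{A,C}, F:{A} ∩→ {A}; cost 0
[col 5] ACEFNT: children ACN:{C}, EFT:{A} ∪→ {A,C}; cost 1
per-site changes: [3, 3, 3, 3, 3, 3]; total = 18

18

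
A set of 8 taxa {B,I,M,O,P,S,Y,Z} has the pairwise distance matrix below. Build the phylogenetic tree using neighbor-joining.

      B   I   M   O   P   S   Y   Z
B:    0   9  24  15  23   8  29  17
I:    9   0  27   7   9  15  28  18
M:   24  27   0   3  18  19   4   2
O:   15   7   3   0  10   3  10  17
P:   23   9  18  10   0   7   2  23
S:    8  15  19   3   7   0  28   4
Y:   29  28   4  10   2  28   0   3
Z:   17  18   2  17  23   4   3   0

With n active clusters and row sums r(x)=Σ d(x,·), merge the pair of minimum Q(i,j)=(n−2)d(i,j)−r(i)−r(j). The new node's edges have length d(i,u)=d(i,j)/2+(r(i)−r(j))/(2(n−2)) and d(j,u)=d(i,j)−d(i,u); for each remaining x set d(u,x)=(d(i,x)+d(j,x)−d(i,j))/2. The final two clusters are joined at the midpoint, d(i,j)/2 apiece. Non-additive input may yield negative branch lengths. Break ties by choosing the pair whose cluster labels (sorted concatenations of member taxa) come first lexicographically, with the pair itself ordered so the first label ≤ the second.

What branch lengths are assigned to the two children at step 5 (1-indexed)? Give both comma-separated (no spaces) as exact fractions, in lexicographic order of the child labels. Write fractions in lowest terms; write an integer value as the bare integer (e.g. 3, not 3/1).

step 1: merge (B,I) at d=9, Q=-184; branch lengths B→11/2, I→7/2; new cluster BI
  updated: d(BI,M)=21, d(BI,O)=13/2, d(BI,P)=23/2, d(BI,S)=7, d(BI,Y)=24, d(BI,Z)=13
step 2: merge (P,Y) at d=2, Q=-265/2; branch lengths P→21/20, Y→19/20; new cluster PY
  updated: d(BI,PY)=67/4, d(M,PY)=10, d(O,PY)=9, d(PY,S)=33/2, d(PY,Z)=12
step 3: merge (M,Z) at d=2, Q=-95; branch lengths M→15/8, Z→1/8; new cluster MZ
  updated: d(BI,MZ)=16, d(MZ,O)=9, d(MZ,PY)=10, d(MZ,S)=21/2
step 4: merge (MZ,PY) at d=10, Q=-271/4; branch lengths MZ→31/8, PY→49/8; new cluster MPYZ
  updated: d(BI,MPYZ)=91/8, d(MPYZ,O)=4, d(MPYZ,S)=17/2
step 5: merge (BI,S) at d=7, Q=-235/8; branch lengths BI→163/32, S→61/32; new cluster BIS
  updated: d(BIS,MPYZ)=103/16, d(BIS,O)=5/4
step 6: merge (BIS,MPYZ) at d=103/16, Q=-187/16; branch lengths BIS→59/32, MPYZ→147/32; new cluster BIMPSYZ
  updated: d(BIMPSYZ,O)=-19/32
step 7: merge (BIMPSYZ,O) at d=-19/32; branch lengths BIMPSYZ→-19/64, O→-19/64; new cluster BIMOPSYZ
final tree: ((((B:11/2,I:7/2):163/32,S:61/32):59/32,((M:15/8,Z:1/8):31/8,(P:21/20,Y:19/20):49/8):147/32):-19/64,O:-19/64)
total length: 1147/32

163/32,61/32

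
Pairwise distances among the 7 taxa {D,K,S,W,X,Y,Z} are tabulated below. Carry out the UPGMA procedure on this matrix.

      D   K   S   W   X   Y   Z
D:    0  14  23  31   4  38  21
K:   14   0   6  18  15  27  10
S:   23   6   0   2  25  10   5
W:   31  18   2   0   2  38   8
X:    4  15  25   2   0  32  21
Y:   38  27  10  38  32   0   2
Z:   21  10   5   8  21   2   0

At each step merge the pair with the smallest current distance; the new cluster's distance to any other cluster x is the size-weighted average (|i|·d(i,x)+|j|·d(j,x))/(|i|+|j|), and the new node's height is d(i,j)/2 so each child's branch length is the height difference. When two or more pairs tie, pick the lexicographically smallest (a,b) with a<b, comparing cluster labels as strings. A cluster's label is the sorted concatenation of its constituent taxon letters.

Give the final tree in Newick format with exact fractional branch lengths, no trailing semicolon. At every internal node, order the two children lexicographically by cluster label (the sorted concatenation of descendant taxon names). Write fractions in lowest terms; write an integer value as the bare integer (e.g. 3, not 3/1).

((D:2,X:2):91/10,((K:6,(S:1,W:1):5):13/6,(Y:1,Z:1):43/6):44/15)

1. join S+W (d=2) ⇒ SW; edges |S|=1, |W|=1
  updated: d(D,SW)=27, d(K,SW)=12, d(SW,X)=27/2, d(SW,Y)=24, d(SW,Z)=13/2
2. join Y+Z (d=2) ⇒ YZ; edges |Y|=1, |Z|=1
  updated: d(D,YZ)=59/2, d(K,YZ)=37/2, d(SW,YZ)=61/4, d(X,YZ)=53/2
3. join D+X (d=4) ⇒ DX; edges |D|=2, |X|=2
  updated: d(DX,K)=29/2, d(DX,SW)=81/4, d(DX,YZ)=28
4. join K+SW (d=12) ⇒ KSW; edges |K|=6, |SW|=5
  updated: d(DX,KSW)=55/3, d(KSW,YZ)=49/3
5. join KSW+YZ (d=49/3) ⇒ KSWYZ; edges |KSW|=13/6, |YZ|=43/6
  updated: d(DX,KSWYZ)=111/5
6. join DX+KSWYZ (d=111/5) ⇒ DKSWXYZ; edges |DX|=91/10, |KSWYZ|=44/15
final tree: ((D:2,X:2):91/10,((K:6,(S:1,W:1):5):13/6,(Y:1,Z:1):43/6):44/15)
total length: 1211/30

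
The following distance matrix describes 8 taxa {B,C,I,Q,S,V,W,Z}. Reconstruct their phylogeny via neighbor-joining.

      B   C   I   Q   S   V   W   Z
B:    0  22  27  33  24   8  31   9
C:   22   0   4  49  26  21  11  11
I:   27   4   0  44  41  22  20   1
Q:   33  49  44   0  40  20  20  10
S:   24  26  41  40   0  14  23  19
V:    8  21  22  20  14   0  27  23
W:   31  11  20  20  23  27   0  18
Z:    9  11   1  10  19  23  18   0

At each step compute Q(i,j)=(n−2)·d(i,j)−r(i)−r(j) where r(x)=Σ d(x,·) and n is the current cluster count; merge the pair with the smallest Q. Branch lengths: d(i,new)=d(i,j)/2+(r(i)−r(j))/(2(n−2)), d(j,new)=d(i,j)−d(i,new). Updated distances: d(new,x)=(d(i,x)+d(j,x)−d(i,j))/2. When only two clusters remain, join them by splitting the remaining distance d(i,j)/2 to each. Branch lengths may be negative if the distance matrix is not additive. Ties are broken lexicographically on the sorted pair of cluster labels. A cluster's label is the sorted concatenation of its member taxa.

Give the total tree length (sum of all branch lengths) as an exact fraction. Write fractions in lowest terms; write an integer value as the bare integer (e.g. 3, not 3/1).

1053/16

1. join C+I (d=4, Q=-279) ⇒ CI; edges |C|=3/4, |I|=13/4
  updated: d(B,CI)=45/2, d(CI,Q)=89/2, d(CI,S)=63/2, d(CI,V)=39/2, d(CI,W)=27/2, d(CI,Z)=4
2. join CI+W (d=27/2, Q=-401/2) ⇒ CIW; edges |CI|=141/20, |W|=129/20
  updated: d(B,CIW)=20, d(CIW,Q)=51/2, d(CIW,S)=41/2, d(CIW,V)=33/2, d(CIW,Z)=17/4
3. join Q+Z (d=10, Q=-615/4) ⇒ QZ; edges |Q|=413/32, |Z|=-93/32
  updated: d(B,QZ)=16, d(CIW,QZ)=79/8, d(QZ,S)=49/2, d(QZ,V)=33/2
4. join CIW+QZ (d=79/8, Q=-833/8) ⇒ CIQWZ; edges |CIW|=79/16, |QZ|=79/16
  updated: d(B,CIQWZ)=209/16, d(CIQWZ,S)=281/16, d(CIQWZ,V)=185/16
5. join B+V (d=8, Q=-501/8) ⇒ BV; edges |B|=55/8, |V|=9/8
  updated: d(BV,CIQWZ)=133/16, d(BV,S)=15
6. join BV+CIQWZ (d=133/16, Q=-327/8) ⇒ BCIQVWZ; edges |BV|=23/8, |CIQWZ|=87/16
  updated: d(BCIQVWZ,S)=97/8
7. join BCIQVWZ+S (d=97/8) ⇒ BCIQSVWZ; edges |BCIQVWZ|=97/16, |S|=97/16
final tree: (((B:55/8,V:9/8):23/8,(((C:3/4,I:13/4):141/20,W:129/20):79/16,(Q:413/32,Z:-93/32):79/16):87/16):97/16,S:97/16)
total length: 1053/16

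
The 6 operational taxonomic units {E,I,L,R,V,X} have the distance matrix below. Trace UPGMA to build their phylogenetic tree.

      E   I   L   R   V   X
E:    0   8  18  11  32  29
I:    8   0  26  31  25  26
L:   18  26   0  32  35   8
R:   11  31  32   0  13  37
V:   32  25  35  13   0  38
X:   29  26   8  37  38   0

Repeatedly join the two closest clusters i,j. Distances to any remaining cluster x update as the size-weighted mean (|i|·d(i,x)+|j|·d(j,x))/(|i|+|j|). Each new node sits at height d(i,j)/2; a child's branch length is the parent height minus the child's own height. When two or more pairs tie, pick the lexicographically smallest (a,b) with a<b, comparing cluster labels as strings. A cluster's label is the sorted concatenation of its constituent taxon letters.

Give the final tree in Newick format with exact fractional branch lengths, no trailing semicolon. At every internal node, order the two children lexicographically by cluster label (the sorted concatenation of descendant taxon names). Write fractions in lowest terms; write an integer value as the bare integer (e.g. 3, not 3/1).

step 1: merge (E,I) at d=8; branch lengths E→4, I→4; new cluster EI
  updated: d(EI,L)=22, d(EI,R)=21, d(EI,V)=57/2, d(EI,X)=55/2
step 2: merge (L,X) at d=8; branch lengths L→4, X→4; new cluster LX
  updated: d(EI,LX)=99/4, d(LX,R)=69/2, d(LX,V)=73/2
step 3: merge (R,V) at d=13; branch lengths R→13/2, V→13/2; new cluster RV
  updated: d(EI,RV)=99/4, d(LX,RV)=71/2
step 4: merge (EI,LX) at d=99/4; branch lengths EI→67/8, LX→67/8; new cluster EILX
  updated: d(EILX,RV)=241/8
step 5: merge (EILX,RV) at d=241/8; branch lengths EILX→43/16, RV→137/16; new cluster EILRVX
final tree: (((E:4,I:4):67/8,(L:4,X:4):67/8):43/16,(R:13/2,V:13/2):137/16)
total length: 57

(((E:4,I:4):67/8,(L:4,X:4):67/8):43/16,(R:13/2,V:13/2):137/16)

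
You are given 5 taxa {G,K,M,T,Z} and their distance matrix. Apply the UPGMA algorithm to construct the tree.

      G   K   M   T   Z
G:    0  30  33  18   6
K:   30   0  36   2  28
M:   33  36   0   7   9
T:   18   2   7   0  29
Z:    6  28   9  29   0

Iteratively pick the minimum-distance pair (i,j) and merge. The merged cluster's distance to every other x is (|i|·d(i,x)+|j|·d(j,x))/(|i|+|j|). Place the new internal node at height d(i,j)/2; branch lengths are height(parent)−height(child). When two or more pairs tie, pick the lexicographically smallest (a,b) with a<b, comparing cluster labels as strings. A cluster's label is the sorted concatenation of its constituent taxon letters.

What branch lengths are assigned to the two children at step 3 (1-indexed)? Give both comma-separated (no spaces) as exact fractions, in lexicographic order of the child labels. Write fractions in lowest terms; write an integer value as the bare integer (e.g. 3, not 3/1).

15/2,21/2

1. join K+T (d=2) ⇒ KT; edges |K|=1, |T|=1
  updated: d(G,KT)=24, d(KT,M)=43/2, d(KT,Z)=57/2
2. join G+Z (d=6) ⇒ GZ; edges |G|=3, |Z|=3
  updated: d(GZ,KT)=105/4, d(GZ,M)=21
3. join GZ+M (d=21) ⇒ GMZ; edges |GZ|=15/2, |M|=21/2
  updated: d(GMZ,KT)=74/3
4. join GMZ+KT (d=74/3) ⇒ GKMTZ; edges |GMZ|=11/6, |KT|=34/3
final tree: (((G:3,Z:3):15/2,M:21/2):11/6,(K:1,T:1):34/3)
total length: 235/6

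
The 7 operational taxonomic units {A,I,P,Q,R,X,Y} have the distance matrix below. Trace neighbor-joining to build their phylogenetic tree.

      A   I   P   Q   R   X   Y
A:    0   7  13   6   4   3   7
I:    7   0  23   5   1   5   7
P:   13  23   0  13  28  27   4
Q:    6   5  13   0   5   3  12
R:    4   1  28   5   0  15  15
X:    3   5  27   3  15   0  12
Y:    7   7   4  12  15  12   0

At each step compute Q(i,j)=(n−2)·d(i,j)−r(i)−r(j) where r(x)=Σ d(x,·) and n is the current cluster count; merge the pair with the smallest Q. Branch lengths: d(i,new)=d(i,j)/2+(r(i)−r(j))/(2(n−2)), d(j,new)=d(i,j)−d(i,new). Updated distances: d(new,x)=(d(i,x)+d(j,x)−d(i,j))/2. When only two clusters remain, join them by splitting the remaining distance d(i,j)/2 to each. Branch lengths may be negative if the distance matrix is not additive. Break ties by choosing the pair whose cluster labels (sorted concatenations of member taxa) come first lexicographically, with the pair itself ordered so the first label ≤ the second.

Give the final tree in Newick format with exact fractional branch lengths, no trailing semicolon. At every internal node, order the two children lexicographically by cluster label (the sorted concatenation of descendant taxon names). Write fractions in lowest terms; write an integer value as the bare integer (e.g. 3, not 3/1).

((((A:-23/24,(P:71/10,Y:-31/10):215/24):37/16,(I:-19/16,R:35/16):65/16):23/16,Q:-1/4):13/8,X:13/8)

step 1: merge (P,Y) at d=4, Q=-145; branch lengths P→71/10, Y→-31/10; new cluster PY
  updated: d(A,PY)=8, d(I,PY)=13, d(PY,Q)=21/2, d(PY,R)=39/2, d(PY,X)=35/2
step 2: merge (I,R) at d=1, Q=-143/2; branch lengths I→-19/16, R→35/16; new cluster IR
  updated: d(A,IR)=5, d(IR,PY)=63/4, d(IR,Q)=9/2, d(IR,X)=19/2
step 3: merge (A,PY) at d=8, Q=-199/4; branch lengths A→-23/24, PY→215/24; new cluster APY
  updated: d(APY,IR)=51/8, d(APY,Q)=17/4, d(APY,X)=25/4
step 4: merge (APY,IR) at d=51/8, Q=-49/2; branch lengths APY→37/16, IR→65/16; new cluster AIPRY
  updated: d(AIPRY,Q)=19/16, d(AIPRY,X)=75/16
step 5: merge (AIPRY,Q) at d=19/16, Q=-71/8; branch lengths AIPRY→23/16, Q→-1/4; new cluster AIPQRY
  updated: d(AIPQRY,X)=13/4
step 6: merge (AIPQRY,X) at d=13/4; branch lengths AIPQRY→13/8, X→13/8; new cluster AIPQRXY
final tree: ((((A:-23/24,(P:71/10,Y:-31/10):215/24):37/16,(I:-19/16,R:35/16):65/16):23/16,Q:-1/4):13/8,X:13/8)
total length: 381/16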